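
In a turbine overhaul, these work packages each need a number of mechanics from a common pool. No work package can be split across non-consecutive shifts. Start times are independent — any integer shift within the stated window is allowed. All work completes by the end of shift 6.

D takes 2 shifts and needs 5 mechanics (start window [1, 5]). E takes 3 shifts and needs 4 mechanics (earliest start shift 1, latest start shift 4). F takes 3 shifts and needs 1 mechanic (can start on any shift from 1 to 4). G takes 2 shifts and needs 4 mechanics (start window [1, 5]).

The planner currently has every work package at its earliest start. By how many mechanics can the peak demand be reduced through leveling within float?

Early-start peak: s1:14  s2:14  s3:5  s4:0  s5:0  s6:0 ⇒ 14.
Leveled (D@1, E@3, F@1, G@4): s1:6  s2:6  s3:5  s4:8  s5:8  s6:0 ⇒ 8.
Reduction 14 − 8 = 6.

6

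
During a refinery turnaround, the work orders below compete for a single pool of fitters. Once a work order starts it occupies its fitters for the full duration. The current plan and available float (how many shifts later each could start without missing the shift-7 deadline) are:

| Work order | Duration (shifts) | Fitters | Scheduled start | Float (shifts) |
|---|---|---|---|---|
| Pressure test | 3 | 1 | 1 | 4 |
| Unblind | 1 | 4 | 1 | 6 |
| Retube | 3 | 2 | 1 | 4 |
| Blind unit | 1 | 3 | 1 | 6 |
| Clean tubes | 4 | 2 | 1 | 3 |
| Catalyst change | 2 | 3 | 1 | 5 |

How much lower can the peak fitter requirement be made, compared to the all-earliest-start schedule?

Early-start peak: s1:15  s2:8  s3:5  s4:2  s5:0  s6:0  s7:0 ⇒ 15.
Leveled (Pressure test@1, Unblind@1, Retube@2, Blind unit@5, Clean tubes@2, Catalyst change@6): s1:5  s2:5  s3:5  s4:4  s5:5  s6:3  s7:3 ⇒ 5.
Reduction 15 − 5 = 10.

10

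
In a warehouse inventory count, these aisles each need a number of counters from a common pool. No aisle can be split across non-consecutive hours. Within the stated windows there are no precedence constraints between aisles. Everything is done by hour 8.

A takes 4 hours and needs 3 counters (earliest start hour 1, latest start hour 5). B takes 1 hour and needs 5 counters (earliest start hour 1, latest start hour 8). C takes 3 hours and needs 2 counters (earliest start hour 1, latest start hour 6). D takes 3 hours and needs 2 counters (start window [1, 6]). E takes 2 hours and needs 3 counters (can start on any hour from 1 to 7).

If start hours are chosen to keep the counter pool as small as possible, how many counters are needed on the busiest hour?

Early-start (A@1, B@1, C@1, D@1, E@1) gives peak 15: h1:15  h2:10  h3:7  h4:3  h5:0  h6:0  h7:0  h8:0.
Shift B→5, D→6, E→6.
Schedule A@1, B@5, C@1, D@6, E@6: h1:5  h2:5  h3:5  h4:3  h5:5  h6:5  h7:5  h8:2 — peak 5.
Total counter-hours = 35 over 8 hours ⇒ peak ≥ ⌈35/8⌉ = 5, so 5 is optimal.

5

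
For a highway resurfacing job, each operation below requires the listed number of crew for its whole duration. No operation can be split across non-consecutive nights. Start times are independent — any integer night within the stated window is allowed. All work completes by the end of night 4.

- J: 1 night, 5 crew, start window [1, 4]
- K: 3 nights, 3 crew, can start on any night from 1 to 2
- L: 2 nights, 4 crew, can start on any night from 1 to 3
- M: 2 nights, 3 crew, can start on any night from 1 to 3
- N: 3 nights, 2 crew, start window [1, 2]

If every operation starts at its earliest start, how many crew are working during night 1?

17

At early start, night 1 has: J, K, L, M, N.
Demand: 5 + 3 + 4 + 3 + 2 = 17.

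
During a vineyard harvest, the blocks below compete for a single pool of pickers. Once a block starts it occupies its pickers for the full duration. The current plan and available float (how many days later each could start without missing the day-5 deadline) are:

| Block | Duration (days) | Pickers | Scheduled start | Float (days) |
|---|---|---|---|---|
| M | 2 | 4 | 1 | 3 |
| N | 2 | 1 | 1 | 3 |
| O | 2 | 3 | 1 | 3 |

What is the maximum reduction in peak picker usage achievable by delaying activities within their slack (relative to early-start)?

Early-start peak: d1:8  d2:8  d3:0  d4:0  d5:0 ⇒ 8.
Leveled (M@1, N@3, O@3): d1:4  d2:4  d3:4  d4:4  d5:0 ⇒ 4.
Reduction 8 − 4 = 4.

4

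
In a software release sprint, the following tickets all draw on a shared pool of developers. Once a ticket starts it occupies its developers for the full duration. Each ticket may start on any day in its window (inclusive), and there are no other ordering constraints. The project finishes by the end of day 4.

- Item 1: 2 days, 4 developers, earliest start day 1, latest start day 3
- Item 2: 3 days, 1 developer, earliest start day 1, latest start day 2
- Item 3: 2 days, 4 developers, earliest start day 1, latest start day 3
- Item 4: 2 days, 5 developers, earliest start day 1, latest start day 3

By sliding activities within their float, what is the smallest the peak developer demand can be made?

Early-start (Item 1@1, Item 2@1, Item 3@1, Item 4@1) gives peak 14: d1:14  d2:14  d3:1  d4:0.
Shift Item 4→3.
Schedule Item 1@1, Item 2@1, Item 3@1, Item 4@3: d1:9  d2:9  d3:6  d4:5 — peak 9.

9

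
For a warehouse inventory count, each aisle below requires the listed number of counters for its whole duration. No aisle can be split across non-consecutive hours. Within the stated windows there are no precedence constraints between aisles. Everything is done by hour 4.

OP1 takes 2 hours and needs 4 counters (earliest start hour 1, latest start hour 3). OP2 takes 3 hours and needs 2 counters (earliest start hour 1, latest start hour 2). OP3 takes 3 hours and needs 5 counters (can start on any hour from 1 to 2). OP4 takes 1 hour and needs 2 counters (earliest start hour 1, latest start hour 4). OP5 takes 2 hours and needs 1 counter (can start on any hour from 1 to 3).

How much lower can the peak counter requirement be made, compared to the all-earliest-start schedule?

Early-start peak: h1:14  h2:12  h3:7  h4:0 ⇒ 14.
Leveled (OP1@1, OP2@1, OP3@1, OP4@3, OP5@3): h1:11  h2:11  h3:10  h4:1 ⇒ 11.
Reduction 14 − 11 = 3.

3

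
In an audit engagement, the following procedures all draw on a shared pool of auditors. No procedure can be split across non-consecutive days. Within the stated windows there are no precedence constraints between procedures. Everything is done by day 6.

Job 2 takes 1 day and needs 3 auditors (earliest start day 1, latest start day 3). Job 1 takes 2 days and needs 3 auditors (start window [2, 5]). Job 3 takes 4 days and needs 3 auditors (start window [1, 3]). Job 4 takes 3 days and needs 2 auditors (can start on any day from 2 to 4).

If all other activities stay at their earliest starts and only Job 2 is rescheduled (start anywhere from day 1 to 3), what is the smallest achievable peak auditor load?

Job 2@1: d1:6  d2:8  d3:8  d4:5  d5:0  d6:0 → peak 8
Job 2@2: d1:3  d2:11  d3:8  d4:5  d5:0  d6:0 → peak 11
Job 2@3: d1:3  d2:8  d3:11  d4:5  d5:0  d6:0 → peak 11
Best is Job 2@1, peak 8.

8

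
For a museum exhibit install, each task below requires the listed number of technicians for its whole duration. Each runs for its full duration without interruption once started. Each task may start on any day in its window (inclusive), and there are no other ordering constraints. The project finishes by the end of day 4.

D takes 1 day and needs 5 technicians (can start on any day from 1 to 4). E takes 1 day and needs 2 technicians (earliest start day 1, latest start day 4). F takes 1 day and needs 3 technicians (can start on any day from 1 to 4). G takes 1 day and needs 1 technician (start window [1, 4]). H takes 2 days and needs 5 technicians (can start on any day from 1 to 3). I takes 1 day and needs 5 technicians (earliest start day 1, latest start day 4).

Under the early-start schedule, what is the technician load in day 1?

21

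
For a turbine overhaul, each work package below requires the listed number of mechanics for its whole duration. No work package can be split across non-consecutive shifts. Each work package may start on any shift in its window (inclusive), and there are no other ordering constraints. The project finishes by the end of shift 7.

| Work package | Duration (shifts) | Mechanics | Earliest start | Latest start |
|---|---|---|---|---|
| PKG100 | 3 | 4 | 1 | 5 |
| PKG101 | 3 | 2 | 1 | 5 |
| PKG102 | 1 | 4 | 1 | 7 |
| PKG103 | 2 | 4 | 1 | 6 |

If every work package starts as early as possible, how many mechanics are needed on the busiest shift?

14

Early-start schedule: PKG100@1, PKG101@1, PKG102@1, PKG103@1.
Load per shift: shift 1: 14, shift 2: 10, shift 3: 6, shift 4: 0, shift 5: 0, shift 6: 0, shift 7: 0.
Peak is 14.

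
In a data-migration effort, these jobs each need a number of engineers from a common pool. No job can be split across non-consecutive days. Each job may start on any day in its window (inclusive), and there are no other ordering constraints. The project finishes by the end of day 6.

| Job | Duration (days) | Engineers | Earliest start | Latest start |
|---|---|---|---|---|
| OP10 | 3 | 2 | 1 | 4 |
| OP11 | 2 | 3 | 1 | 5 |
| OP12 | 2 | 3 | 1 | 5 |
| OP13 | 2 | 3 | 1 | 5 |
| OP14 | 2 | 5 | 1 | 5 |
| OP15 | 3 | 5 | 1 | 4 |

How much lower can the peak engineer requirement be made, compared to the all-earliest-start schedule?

Early-start peak: d1:21  d2:21  d3:7  d4:0  d5:0  d6:0 ⇒ 21.
Leveled (OP10@1, OP11@1, OP12@1, OP13@3, OP14@5, OP15@3): d1:8  d2:8  d3:10  d4:8  d5:10  d6:5 ⇒ 10.
Reduction 21 − 10 = 11.

11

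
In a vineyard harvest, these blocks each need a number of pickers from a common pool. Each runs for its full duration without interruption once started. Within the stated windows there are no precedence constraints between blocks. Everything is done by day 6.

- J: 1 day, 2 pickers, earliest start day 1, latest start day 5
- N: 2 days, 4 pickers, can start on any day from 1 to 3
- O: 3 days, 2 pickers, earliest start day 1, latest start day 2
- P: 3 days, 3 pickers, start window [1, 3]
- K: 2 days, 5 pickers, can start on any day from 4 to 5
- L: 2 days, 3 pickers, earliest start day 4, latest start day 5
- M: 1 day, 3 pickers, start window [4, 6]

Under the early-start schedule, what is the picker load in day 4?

11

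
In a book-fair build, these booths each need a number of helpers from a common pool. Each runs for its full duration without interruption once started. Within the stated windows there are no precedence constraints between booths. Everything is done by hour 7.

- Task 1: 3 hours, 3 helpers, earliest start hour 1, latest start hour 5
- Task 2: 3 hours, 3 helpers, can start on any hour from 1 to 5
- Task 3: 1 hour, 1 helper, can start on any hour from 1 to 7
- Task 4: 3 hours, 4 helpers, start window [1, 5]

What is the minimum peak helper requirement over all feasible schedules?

Early-start (Task 1@1, Task 2@1, Task 3@1, Task 4@1) gives peak 11: h1:11  h2:10  h3:10  h4:0  h5:0  h6:0  h7:0.
Shift Task 3→4, Task 4→4.
Schedule Task 1@1, Task 2@1, Task 3@4, Task 4@4: h1:6  h2:6  h3:6  h4:5  h5:4  h6:4  h7:0 — peak 6.

6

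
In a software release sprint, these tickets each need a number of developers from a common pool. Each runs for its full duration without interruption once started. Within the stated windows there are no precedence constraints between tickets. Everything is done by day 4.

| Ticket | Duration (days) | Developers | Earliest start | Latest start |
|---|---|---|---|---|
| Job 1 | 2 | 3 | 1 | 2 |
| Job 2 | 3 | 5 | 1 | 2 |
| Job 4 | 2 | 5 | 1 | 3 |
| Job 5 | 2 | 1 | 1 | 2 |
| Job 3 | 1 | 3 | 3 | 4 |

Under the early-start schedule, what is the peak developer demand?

14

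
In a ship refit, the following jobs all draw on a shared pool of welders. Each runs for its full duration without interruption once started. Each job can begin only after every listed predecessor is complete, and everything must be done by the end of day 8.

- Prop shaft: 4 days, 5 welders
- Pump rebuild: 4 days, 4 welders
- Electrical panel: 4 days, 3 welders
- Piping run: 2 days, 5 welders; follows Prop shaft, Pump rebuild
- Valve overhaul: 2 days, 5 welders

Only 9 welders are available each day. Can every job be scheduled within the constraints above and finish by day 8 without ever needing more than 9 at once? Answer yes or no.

Schedule Prop shaft@1, Pump rebuild@1, Electrical panel@5, Piping run@5, Valve overhaul@7: d1:9  d2:9  d3:9  d4:9  d5:8  d6:8  d7:8  d8:8 — peak 9 ≤ 9.

yes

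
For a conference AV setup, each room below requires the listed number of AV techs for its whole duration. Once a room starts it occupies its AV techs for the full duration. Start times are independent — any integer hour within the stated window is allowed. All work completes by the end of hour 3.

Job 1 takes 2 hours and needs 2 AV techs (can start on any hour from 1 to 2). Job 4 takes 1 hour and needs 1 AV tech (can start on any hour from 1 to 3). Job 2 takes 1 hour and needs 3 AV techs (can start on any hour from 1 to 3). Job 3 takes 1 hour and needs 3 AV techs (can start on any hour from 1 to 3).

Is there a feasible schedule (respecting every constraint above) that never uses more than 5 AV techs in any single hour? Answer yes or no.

yes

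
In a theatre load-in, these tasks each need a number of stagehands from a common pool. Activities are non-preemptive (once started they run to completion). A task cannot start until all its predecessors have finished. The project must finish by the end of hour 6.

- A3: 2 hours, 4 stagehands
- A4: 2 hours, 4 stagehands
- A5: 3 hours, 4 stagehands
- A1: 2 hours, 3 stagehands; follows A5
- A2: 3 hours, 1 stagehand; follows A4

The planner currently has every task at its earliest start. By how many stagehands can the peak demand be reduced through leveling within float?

Early-start peak: h1:12  h2:12  h3:5  h4:4  h5:4  h6:0 ⇒ 12.
Leveled (A3@3, A4@1, A5@1, A1@4, A2@4): h1:8  h2:8  h3:8  h4:8  h5:4  h6:1 ⇒ 8.
Reduction 12 − 8 = 4.

4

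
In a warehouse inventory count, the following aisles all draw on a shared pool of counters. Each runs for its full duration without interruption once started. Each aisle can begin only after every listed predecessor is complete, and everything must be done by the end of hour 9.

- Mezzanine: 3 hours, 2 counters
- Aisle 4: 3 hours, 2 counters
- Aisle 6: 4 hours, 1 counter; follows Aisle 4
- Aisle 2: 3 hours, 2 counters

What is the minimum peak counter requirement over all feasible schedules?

3

Early-start (Mezzanine@1, Aisle 4@1, Aisle 6@4, Aisle 2@1) gives peak 6: h1:6  h2:6  h3:6  h4:1  h5:1  h6:1  h7:1  h8:0  h9:0.
Shift Mezzanine→4, Aisle 2→7.
Schedule Mezzanine@4, Aisle 4@1, Aisle 6@4, Aisle 2@7: h1:2  h2:2  h3:2  h4:3  h5:3  h6:3  h7:3  h8:2  h9:2 — peak 3.
Total counter-hours = 22 over 9 hours ⇒ peak ≥ ⌈22/9⌉ = 3, so 3 is optimal.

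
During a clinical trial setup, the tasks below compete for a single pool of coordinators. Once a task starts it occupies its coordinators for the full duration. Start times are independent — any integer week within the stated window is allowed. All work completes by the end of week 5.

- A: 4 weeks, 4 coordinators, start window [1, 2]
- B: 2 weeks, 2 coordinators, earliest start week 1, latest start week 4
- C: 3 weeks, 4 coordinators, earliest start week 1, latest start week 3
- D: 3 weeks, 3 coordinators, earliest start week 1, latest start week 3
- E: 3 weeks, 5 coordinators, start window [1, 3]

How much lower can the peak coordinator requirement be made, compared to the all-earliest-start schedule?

2

Early-start peak: w1:18  w2:18  w3:16  w4:4  w5:0 ⇒ 18.
Leveled (A@1, B@1, C@1, D@1, E@3): w1:13  w2:13  w3:16  w4:9  w5:5 ⇒ 16.
Reduction 18 − 16 = 2.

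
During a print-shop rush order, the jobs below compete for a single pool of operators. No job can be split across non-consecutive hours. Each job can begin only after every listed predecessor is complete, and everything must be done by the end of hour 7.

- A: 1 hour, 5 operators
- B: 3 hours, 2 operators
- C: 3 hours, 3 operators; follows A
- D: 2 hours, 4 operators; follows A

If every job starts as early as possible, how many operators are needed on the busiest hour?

Early-start schedule: A@1, B@1, C@2, D@2.
Load per hour: hour 1: 7, hour 2: 9, hour 3: 9, hour 4: 3, hour 5: 0, hour 6: 0, hour 7: 0.
Peak is 9.

9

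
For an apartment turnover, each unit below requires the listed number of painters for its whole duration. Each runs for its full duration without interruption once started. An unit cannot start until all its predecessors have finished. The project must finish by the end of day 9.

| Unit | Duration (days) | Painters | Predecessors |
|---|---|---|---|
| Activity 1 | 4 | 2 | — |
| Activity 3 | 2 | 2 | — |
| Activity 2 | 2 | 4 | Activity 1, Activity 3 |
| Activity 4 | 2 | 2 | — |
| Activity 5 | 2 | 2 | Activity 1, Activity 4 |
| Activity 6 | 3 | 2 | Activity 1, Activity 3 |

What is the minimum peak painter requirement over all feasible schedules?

Early-start (Activity 1@1, Activity 3@1, Activity 2@5, Activity 4@1, Activity 5@5, Activity 6@5) gives peak 8: d1:6  d2:6  d3:2  d4:2  d5:8  d6:8  d7:2  d8:0  d9:0.
Shift Activity 4→3, Activity 5→7, Activity 6→7.
Schedule Activity 1@1, Activity 3@1, Activity 2@5, Activity 4@3, Activity 5@7, Activity 6@7: d1:4  d2:4  d3:4  d4:4  d5:4  d6:4  d7:4  d8:4  d9:2 — peak 4.
Total painter-days = 34 over 9 days ⇒ peak ≥ ⌈34/9⌉ = 4, so 4 is optimal.

4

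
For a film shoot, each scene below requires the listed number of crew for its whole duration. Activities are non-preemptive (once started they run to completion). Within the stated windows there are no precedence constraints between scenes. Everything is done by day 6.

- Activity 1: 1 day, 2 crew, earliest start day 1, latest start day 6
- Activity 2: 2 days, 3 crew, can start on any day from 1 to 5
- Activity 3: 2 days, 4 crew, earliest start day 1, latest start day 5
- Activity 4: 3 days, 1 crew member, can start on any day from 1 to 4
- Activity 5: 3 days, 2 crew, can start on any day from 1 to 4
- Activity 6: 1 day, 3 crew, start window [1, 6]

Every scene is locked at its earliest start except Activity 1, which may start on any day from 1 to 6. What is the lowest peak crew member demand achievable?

13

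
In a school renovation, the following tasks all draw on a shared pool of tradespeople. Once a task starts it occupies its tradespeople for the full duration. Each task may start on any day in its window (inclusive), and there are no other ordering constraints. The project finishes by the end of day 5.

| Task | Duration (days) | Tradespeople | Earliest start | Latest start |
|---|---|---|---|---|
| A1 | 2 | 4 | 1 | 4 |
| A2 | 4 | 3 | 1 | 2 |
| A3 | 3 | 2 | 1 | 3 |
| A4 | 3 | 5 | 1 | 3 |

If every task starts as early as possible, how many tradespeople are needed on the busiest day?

14

Early-start schedule: A1@1, A2@1, A3@1, A4@1.
Load per day: day 1: 14, day 2: 14, day 3: 10, day 4: 3, day 5: 0.
Peak is 14.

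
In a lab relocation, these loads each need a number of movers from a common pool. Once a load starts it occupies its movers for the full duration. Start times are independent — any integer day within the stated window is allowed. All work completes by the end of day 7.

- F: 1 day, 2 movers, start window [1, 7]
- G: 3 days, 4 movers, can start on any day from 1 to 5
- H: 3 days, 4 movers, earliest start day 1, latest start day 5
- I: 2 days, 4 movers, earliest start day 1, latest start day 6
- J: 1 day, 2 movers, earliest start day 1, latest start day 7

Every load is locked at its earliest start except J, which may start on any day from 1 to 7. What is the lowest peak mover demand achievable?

J@1: d1:16  d2:12  d3:8  d4:0  d5:0  d6:0  d7:0 → peak 16
J@2: d1:14  d2:14  d3:8  d4:0  d5:0  d6:0  d7:0 → peak 14
J@3: d1:14  d2:12  d3:10  d4:0  d5:0  d6:0  d7:0 → peak 14
J@4: d1:14  d2:12  d3:8  d4:2  d5:0  d6:0  d7:0 → peak 14
J@5: d1:14  d2:12  d3:8  d4:0  d5:2  d6:0  d7:0 → peak 14
J@6: d1:14  d2:12  d3:8  d4:0  d5:0  d6:2  d7:0 → peak 14
J@7: d1:14  d2:12  d3:8  d4:0  d5:0  d6:0  d7:2 → peak 14
Best is J@2, peak 14.

14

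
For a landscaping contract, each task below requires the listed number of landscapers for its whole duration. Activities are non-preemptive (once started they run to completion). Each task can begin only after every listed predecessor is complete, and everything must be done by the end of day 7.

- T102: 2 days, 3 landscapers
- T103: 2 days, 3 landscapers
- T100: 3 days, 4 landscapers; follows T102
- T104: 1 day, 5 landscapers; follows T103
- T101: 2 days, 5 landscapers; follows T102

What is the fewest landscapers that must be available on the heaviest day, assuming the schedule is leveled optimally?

9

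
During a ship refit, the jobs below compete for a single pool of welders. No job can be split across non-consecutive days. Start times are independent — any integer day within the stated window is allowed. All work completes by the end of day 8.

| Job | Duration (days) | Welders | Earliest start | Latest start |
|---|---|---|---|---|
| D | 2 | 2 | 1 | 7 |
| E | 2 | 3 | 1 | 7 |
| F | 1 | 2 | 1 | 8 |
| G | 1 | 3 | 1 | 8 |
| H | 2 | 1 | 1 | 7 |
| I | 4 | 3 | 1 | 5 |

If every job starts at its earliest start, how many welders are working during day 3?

3

At early start, day 3 has: I.
Demand: 3 = 3.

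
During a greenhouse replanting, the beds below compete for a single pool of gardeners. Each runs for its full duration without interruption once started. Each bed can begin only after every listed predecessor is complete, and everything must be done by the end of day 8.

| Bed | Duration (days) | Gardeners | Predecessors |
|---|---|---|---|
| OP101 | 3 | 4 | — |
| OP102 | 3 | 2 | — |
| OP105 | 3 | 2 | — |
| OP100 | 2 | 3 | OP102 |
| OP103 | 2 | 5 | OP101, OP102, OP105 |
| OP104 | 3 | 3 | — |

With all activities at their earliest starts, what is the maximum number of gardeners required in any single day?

Early-start schedule: OP101@1, OP102@1, OP105@1, OP100@4, OP103@4, OP104@1.
Load per day: day 1: 11, day 2: 11, day 3: 11, day 4: 8, day 5: 8, day 6: 0, day 7: 0, day 8: 0.
Peak is 11.

11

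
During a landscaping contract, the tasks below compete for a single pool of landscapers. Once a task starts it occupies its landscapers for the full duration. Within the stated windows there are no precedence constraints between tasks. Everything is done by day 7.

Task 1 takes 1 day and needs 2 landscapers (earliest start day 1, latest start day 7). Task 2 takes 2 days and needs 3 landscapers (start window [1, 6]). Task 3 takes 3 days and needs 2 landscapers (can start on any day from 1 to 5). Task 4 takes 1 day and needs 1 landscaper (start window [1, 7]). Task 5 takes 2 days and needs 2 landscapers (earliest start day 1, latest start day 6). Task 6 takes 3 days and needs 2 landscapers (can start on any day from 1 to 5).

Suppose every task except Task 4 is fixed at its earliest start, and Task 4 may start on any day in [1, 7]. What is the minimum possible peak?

11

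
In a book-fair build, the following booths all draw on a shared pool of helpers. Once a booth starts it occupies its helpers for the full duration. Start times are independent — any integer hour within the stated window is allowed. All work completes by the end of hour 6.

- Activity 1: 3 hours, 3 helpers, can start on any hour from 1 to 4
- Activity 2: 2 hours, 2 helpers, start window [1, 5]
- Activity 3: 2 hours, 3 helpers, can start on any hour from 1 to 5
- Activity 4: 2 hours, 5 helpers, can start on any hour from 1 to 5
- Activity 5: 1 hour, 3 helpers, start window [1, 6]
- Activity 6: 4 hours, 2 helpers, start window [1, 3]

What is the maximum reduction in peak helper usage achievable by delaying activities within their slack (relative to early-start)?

11

Early-start peak: h1:18  h2:15  h3:5  h4:2  h5:0  h6:0 ⇒ 18.
Leveled (Activity 1@1, Activity 2@3, Activity 3@1, Activity 4@5, Activity 5@4, Activity 6@3): h1:6  h2:6  h3:7  h4:7  h5:7  h6:7 ⇒ 7.
Reduction 18 − 7 = 11.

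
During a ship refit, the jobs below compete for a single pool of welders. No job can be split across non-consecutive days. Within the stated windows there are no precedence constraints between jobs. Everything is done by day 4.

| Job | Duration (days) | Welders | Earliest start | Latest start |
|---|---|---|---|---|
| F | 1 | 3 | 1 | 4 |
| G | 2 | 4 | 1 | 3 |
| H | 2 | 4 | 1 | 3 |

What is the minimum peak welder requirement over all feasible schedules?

Early-start (F@1, G@1, H@1) gives peak 11: d1:11  d2:8  d3:0  d4:0.
Shift H→3.
Schedule F@1, G@1, H@3: d1:7  d2:4  d3:4  d4:4 — peak 7.

7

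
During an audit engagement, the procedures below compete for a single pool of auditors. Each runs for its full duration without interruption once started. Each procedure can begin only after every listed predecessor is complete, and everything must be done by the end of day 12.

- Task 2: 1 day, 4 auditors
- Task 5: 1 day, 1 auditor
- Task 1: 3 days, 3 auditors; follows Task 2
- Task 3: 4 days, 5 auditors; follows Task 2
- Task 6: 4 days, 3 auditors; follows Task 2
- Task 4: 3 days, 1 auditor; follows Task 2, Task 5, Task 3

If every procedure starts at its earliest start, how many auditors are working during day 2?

11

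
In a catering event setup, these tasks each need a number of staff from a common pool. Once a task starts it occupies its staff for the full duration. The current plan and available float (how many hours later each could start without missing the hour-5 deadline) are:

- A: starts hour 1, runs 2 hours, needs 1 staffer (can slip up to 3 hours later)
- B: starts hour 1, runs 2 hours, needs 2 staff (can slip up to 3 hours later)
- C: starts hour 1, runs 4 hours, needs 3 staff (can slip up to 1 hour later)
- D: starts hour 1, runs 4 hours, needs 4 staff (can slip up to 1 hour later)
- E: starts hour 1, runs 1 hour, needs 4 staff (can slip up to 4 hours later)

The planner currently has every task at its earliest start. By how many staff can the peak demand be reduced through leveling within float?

5

Early-start peak: h1:14  h2:10  h3:7  h4:7  h5:0 ⇒ 14.
Leveled (A@1, B@3, C@1, D@1, E@5): h1:8  h2:8  h3:9  h4:9  h5:4 ⇒ 9.
Reduction 14 − 9 = 5.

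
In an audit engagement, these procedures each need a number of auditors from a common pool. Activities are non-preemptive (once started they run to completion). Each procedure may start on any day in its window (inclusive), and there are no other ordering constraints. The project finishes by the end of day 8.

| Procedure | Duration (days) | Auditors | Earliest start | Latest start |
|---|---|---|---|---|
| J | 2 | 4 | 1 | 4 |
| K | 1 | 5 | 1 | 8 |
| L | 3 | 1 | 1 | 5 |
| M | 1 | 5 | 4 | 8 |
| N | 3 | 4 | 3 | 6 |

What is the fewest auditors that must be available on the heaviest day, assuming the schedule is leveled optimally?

5

Early-start (J@1, K@1, L@1, M@4, N@3) gives peak 10: d1:10  d2:5  d3:5  d4:9  d5:4  d6:0  d7:0  d8:0.
Shift K→3, L→4, M→7, N→4.
Schedule J@1, K@3, L@4, M@7, N@4: d1:4  d2:4  d3:5  d4:5  d5:5  d6:5  d7:5  d8:0 — peak 5.
Total auditor-days = 33 over 8 days ⇒ peak ≥ ⌈33/8⌉ = 5, so 5 is optimal.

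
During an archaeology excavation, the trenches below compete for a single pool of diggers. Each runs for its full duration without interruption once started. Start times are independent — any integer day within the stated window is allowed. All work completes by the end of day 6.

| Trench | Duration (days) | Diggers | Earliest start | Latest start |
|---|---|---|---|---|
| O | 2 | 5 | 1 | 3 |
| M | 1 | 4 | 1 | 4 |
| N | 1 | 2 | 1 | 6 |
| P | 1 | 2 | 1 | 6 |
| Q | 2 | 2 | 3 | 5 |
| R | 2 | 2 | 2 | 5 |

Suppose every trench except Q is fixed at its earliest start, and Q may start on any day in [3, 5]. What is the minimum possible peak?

Q@3: d1:13  d2:7  d3:4  d4:2  d5:0  d6:0 → peak 13
Q@4: d1:13  d2:7  d3:2  d4:2  d5:2  d6:0 → peak 13
Q@5: d1:13  d2:7  d3:2  d4:0  d5:2  d6:2 → peak 13
Best is Q@3, peak 13.

13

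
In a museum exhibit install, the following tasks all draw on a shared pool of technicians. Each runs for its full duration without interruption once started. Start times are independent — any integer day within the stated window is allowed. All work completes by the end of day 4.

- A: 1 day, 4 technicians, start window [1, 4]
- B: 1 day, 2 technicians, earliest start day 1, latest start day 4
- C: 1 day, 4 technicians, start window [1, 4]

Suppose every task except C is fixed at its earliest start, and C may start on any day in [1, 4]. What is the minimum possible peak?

6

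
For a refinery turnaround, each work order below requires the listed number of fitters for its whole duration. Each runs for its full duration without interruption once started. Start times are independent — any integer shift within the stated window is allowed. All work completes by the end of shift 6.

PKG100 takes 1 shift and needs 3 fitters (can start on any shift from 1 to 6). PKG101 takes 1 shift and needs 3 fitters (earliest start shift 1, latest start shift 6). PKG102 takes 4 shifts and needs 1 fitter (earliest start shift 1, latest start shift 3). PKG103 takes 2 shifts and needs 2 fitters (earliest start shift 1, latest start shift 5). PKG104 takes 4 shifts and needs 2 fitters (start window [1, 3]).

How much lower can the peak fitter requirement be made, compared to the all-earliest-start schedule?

Early-start peak: s1:11  s2:5  s3:3  s4:3  s5:0  s6:0 ⇒ 11.
Leveled (PKG100@1, PKG101@2, PKG102@1, PKG103@5, PKG104@3): s1:4  s2:4  s3:3  s4:3  s5:4  s6:4 ⇒ 4.
Reduction 11 − 4 = 7.

7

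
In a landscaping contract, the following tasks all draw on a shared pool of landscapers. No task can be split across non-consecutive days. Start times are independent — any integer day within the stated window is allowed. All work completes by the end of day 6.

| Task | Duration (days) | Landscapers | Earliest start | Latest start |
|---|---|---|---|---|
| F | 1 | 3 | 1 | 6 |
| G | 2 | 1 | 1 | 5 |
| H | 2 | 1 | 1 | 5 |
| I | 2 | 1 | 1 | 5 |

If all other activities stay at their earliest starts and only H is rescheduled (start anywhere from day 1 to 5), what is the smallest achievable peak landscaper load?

5

H@1: d1:6  d2:3  d3:0  d4:0  d5:0  d6:0 → peak 6
H@2: d1:5  d2:3  d3:1  d4:0  d5:0  d6:0 → peak 5
H@3: d1:5  d2:2  d3:1  d4:1  d5:0  d6:0 → peak 5
H@4: d1:5  d2:2  d3:0  d4:1  d5:1  d6:0 → peak 5
H@5: d1:5  d2:2  d3:0  d4:0  d5:1  d6:1 → peak 5
Best is H@2, peak 5.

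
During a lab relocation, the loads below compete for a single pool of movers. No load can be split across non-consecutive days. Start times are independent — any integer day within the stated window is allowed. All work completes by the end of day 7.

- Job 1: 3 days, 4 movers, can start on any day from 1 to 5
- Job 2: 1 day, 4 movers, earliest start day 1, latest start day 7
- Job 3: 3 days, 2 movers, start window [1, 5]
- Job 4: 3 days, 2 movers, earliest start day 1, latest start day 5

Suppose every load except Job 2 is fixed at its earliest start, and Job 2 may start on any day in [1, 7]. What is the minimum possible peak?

8

Job 2@1: d1:12  d2:8  d3:8  d4:0  d5:0  d6:0  d7:0 → peak 12
Job 2@2: d1:8  d2:12  d3:8  d4:0  d5:0  d6:0  d7:0 → peak 12
Job 2@3: d1:8  d2:8  d3:12  d4:0  d5:0  d6:0  d7:0 → peak 12
Job 2@4: d1:8  d2:8  d3:8  d4:4  d5:0  d6:0  d7:0 → peak 8
Job 2@5: d1:8  d2:8  d3:8  d4:0  d5:4  d6:0  d7:0 → peak 8
Job 2@6: d1:8  d2:8  d3:8  d4:0  d5:0  d6:4  d7:0 → peak 8
Job 2@7: d1:8  d2:8  d3:8  d4:0  d5:0  d6:0  d7:4 → peak 8
Best is Job 2@4, peak 8.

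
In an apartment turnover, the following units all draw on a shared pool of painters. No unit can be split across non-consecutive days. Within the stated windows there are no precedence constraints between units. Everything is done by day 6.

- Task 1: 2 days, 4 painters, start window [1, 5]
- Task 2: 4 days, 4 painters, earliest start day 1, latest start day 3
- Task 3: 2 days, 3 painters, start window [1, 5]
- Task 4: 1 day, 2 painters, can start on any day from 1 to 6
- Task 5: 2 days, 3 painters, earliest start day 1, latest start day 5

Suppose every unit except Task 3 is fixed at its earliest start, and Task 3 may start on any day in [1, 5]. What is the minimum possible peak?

13

Task 3@1: d1:16  d2:14  d3:4  d4:4  d5:0  d6:0 → peak 16
Task 3@2: d1:13  d2:14  d3:7  d4:4  d5:0  d6:0 → peak 14
Task 3@3: d1:13  d2:11  d3:7  d4:7  d5:0  d6:0 → peak 13
Task 3@4: d1:13  d2:11  d3:4  d4:7  d5:3  d6:0 → peak 13
Task 3@5: d1:13  d2:11  d3:4  d4:4  d5:3  d6:3 → peak 13
Best is Task 3@3, peak 13.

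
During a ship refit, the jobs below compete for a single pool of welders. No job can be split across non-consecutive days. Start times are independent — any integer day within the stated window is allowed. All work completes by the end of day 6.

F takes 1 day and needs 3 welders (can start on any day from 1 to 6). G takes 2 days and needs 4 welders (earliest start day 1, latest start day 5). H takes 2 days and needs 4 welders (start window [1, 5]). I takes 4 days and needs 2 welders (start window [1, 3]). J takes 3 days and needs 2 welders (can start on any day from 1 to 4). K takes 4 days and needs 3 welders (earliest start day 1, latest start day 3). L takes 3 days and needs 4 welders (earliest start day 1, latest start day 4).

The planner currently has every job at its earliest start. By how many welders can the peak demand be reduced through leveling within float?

12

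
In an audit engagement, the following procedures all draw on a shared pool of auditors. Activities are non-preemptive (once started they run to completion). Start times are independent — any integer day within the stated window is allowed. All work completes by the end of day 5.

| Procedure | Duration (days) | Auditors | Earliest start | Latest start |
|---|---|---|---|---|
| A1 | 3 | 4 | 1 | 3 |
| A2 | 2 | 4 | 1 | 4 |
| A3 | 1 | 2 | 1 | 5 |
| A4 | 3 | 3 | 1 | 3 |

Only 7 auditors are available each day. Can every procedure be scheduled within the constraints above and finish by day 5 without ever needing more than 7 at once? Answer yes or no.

Schedule A1@1, A2@4, A3@1, A4@2: d1:6  d2:7  d3:7  d4:7  d5:4 — peak 7 ≤ 7.

yes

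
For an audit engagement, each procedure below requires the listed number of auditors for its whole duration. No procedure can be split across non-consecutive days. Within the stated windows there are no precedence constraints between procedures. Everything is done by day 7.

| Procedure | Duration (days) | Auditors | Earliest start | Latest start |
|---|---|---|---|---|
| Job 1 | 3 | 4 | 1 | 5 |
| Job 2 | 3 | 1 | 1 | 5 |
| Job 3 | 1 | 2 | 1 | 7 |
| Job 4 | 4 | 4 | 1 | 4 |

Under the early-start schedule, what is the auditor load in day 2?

9

At early start, day 2 has: Job 1, Job 2, Job 4.
Demand: 4 + 1 + 4 = 9.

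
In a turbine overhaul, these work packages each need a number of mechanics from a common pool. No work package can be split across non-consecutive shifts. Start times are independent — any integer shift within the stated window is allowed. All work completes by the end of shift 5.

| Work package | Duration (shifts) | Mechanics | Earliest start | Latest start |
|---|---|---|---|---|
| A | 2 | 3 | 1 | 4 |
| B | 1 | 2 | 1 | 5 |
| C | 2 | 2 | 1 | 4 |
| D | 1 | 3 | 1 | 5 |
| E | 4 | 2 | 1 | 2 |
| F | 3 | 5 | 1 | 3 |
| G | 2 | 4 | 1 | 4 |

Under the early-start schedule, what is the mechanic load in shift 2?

16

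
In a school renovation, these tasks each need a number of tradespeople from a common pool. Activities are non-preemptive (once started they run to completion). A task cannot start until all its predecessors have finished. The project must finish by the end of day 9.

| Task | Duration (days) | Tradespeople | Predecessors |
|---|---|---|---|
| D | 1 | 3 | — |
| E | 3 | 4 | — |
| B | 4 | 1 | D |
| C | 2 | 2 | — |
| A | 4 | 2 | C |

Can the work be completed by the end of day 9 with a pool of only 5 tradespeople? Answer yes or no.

yes

Schedule D@1, E@3, B@2, C@1, A@6: d1:5  d2:3  d3:5  d4:5  d5:5  d6:2  d7:2  d8:2  d9:2 — peak 5 ≤ 5.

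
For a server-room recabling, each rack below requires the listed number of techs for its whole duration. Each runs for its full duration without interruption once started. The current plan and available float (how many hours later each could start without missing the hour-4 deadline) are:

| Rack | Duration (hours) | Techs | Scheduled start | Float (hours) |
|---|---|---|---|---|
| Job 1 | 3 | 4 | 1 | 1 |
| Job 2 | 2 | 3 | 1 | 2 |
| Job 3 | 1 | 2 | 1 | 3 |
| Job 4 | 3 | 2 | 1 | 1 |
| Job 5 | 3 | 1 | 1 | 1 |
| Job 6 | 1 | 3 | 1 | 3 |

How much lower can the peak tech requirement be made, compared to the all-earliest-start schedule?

5

Early-start peak: h1:15  h2:10  h3:7  h4:0 ⇒ 15.
Leveled (Job 1@1, Job 2@1, Job 3@1, Job 4@2, Job 5@1, Job 6@3): h1:10  h2:10  h3:10  h4:2 ⇒ 10.
Reduction 15 − 10 = 5.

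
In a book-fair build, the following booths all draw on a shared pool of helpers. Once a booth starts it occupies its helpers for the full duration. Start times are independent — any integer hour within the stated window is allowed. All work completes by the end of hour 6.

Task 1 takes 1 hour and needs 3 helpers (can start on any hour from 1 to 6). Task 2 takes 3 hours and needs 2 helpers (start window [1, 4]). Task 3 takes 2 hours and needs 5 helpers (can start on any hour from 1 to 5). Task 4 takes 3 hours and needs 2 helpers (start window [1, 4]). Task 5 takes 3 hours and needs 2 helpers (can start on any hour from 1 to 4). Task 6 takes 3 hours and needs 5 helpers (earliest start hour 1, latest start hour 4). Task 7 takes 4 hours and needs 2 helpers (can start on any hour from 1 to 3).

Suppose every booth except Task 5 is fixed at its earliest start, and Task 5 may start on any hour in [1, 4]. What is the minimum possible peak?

Task 5@1: h1:21  h2:18  h3:13  h4:2  h5:0  h6:0 → peak 21
Task 5@2: h1:19  h2:18  h3:13  h4:4  h5:0  h6:0 → peak 19
Task 5@3: h1:19  h2:16  h3:13  h4:4  h5:2  h6:0 → peak 19
Task 5@4: h1:19  h2:16  h3:11  h4:4  h5:2  h6:2 → peak 19
Best is Task 5@2, peak 19.

19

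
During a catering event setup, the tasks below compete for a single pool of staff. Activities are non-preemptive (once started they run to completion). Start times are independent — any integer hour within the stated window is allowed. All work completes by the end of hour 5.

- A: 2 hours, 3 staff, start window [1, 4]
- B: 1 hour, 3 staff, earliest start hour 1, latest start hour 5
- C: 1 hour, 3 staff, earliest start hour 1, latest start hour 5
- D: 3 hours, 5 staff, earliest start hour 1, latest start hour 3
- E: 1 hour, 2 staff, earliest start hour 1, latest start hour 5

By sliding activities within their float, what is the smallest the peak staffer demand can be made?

Early-start (A@1, B@1, C@1, D@1, E@1) gives peak 16: h1:16  h2:8  h3:5  h4:0  h5:0.
Shift C→2, D→3, E→3.
Schedule A@1, B@1, C@2, D@3, E@3: h1:6  h2:6  h3:7  h4:5  h5:5 — peak 7.

7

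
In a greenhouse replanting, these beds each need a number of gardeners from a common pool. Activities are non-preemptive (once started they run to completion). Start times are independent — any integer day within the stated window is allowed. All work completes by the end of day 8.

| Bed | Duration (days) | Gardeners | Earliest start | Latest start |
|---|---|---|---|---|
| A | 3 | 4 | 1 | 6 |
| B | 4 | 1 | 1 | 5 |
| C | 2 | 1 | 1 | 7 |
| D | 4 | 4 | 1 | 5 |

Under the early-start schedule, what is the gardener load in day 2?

At early start, day 2 has: A, B, C, D.
Demand: 4 + 1 + 1 + 4 = 10.

10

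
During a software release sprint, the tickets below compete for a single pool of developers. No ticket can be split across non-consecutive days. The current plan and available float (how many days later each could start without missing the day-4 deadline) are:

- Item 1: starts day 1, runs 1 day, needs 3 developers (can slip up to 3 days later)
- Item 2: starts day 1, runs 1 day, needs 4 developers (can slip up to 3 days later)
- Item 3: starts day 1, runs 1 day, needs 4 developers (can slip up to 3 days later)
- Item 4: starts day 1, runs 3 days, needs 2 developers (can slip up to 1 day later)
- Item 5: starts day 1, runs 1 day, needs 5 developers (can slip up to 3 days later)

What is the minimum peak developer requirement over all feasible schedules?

Early-start (Item 1@1, Item 2@1, Item 3@1, Item 4@1, Item 5@1) gives peak 18: d1:18  d2:2  d3:2  d4:0.
Shift Item 2→2, Item 3→3, Item 5→4.
Schedule Item 1@1, Item 2@2, Item 3@3, Item 4@1, Item 5@4: d1:5  d2:6  d3:6  d4:5 — peak 6.
Total developer-days = 22 over 4 days ⇒ peak ≥ ⌈22/4⌉ = 6, so 6 is optimal.

6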